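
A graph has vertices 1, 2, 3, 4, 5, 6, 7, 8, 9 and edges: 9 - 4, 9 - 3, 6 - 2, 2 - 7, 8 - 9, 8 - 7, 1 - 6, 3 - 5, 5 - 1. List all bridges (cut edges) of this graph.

4-9

The edges on the cycle 8-9-3-5-1-6-2-7-8 are not bridges since each lies on that cycle.
But removing 4 - 9 disconnects 4 from 9 — this is a bridge.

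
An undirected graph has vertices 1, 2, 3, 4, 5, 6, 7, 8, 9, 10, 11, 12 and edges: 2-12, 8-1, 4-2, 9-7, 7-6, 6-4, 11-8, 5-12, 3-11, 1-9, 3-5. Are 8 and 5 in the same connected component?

From 8 we can reach 1, 2, 3, 4, 5, 6, 7, 8, 9, 11, 12, which includes 5.

Yes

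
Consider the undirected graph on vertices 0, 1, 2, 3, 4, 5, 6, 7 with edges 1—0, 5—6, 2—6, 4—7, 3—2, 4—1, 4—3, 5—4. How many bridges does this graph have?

3

The edges on the cycle 5-4-3-2-6-5 are not bridges since each lies on that cycle.
But removing 4—7 disconnects 4 from 7; removing 4—1 disconnects 4 from 1; removing 1—0 disconnects 1 from 0 — these are bridges.
That makes 3 bridges.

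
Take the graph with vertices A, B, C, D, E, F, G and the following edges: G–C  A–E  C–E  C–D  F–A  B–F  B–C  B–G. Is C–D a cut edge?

Removing C–D leaves no path between C and D: the component count goes from 1 to 2. So it is a bridge.

Yes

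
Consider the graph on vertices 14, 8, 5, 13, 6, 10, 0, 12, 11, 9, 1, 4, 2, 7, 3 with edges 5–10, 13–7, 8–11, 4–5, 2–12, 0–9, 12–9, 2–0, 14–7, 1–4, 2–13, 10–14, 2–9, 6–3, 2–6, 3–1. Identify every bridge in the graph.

11-8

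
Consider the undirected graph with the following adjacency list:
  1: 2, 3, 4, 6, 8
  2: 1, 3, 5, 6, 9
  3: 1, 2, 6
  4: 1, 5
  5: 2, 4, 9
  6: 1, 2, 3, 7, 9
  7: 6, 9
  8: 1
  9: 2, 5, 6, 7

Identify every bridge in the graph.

The edges on the cycle 6-1-3-6 are not bridges since each lies on that cycle.
But removing 8-1 disconnects 8 from 1 — this is a bridge.

1-8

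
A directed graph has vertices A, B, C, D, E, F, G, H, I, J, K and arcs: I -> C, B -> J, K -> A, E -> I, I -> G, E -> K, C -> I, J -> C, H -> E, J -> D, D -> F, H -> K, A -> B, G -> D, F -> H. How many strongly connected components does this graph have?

1

{A, B, C, D, E, F, G, H, I, J, K} are all mutually reachable — one SCC of size 11.
That gives 1 strongly connected component.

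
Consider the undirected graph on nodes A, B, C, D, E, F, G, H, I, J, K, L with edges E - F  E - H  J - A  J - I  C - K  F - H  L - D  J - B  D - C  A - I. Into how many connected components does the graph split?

4

G is isolated — a component by itself.
Starting from E we can reach E, F, H. That is one component of size 3.
Starting from A we can reach A, B, I, J. That is one component of size 4.
Starting from C we can reach C, D, K, L. That is one component of size 4.
Total: 4 components.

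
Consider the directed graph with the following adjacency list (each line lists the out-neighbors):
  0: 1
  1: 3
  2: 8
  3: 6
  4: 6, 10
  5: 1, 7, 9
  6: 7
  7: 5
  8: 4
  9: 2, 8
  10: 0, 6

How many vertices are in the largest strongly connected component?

11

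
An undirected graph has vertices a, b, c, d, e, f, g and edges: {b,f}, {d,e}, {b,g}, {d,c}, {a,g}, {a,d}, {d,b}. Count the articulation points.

2

Removing b increases the component count from 1 to 2, so b is a cut vertex.
Removing d increases the component count from 1 to 3, so d is a cut vertex.
By contrast removing e leaves 1 component; it is not a cut vertex. No other vertex is a cut vertex either.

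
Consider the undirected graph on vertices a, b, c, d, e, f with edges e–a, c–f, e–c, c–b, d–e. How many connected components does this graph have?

1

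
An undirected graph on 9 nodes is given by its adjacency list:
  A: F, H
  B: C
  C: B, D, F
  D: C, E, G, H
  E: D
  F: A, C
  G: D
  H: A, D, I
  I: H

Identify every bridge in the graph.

The edges on the cycle A-F-C-D-H-A are not bridges since each lies on that cycle.
But removing G-D disconnects G from D; removing H-I disconnects H from I; removing D-E disconnects D from E; removing C-B disconnects C from B — these are bridges.

B-C, D-E, D-G, H-I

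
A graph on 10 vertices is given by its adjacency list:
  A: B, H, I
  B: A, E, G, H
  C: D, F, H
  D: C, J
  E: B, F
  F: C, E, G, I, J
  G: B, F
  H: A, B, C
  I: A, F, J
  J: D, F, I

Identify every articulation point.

none

Removing C, for instance, still leaves 1 component. No single vertex removal increases the component count — the graph has no articulation points.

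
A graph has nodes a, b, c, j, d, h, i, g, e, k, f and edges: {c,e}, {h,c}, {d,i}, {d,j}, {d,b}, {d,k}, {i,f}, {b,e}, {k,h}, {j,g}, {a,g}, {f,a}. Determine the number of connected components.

1

Starting from a we can reach a, b, c, d, e, f, g, h, i, j, k. That is one component of size 11.
Total: 1 component.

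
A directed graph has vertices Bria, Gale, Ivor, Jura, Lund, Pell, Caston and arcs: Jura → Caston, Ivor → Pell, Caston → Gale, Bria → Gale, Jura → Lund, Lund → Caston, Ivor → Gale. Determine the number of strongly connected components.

7

{Caston} is an SCC by itself.
{Jura} is an SCC by itself.
{Gale} is an SCC by itself.
{Bria} is an SCC by itself.
{Lund} is an SCC by itself.
(and 2 more singleton SCCs)
That gives 7 strongly connected components.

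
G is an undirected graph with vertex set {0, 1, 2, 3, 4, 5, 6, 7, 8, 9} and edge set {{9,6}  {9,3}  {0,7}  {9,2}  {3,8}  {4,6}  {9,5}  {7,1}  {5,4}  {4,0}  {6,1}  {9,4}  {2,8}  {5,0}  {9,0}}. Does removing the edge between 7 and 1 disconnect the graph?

No

After removing 7–1, the path 7-0-9-6-1 still connects them, so the edge is not a bridge.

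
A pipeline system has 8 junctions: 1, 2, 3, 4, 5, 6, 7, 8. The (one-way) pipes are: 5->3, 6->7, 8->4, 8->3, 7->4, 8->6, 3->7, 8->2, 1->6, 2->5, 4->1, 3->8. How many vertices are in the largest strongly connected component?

4

{1, 4, 6, 7} are all mutually reachable — one SCC of size 4.
{2, 3, 5, 8} are all mutually reachable — one SCC of size 4.
The largest has 4 vertices.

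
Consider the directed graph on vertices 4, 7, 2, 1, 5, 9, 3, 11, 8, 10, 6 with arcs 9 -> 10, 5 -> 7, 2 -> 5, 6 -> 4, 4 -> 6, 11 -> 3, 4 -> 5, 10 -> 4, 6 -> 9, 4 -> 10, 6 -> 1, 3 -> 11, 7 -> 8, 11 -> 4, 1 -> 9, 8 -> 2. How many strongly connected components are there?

{1, 4, 6, 9, 10} are all mutually reachable — one SCC of size 5.
{2, 5, 7, 8} are all mutually reachable — one SCC of size 4.
{3, 11} are all mutually reachable — one SCC of size 2.
That gives 3 strongly connected components.

3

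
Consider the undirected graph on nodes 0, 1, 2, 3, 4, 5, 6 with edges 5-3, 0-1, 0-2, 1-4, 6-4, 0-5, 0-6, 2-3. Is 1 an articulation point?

No

Deleting 1 leaves 1 component (was 1) (its neighbors 0, 4 remain connected to each other), so 1 is not a cut vertex.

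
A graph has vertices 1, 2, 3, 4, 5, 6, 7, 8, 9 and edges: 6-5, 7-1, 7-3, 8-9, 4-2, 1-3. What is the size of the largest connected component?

3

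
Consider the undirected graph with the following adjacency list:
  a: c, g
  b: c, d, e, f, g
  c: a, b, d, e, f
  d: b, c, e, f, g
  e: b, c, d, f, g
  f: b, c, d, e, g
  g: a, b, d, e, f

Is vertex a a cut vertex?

Deleting a leaves 1 component (was 1) (its neighbors c, g remain connected to each other), so a is not a cut vertex.

No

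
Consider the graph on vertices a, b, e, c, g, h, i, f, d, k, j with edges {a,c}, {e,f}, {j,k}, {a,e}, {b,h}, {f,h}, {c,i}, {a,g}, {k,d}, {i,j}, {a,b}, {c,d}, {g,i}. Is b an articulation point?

No

Deleting b leaves 1 component (was 1) (its neighbors a, h remain connected to each other), so b is not a cut vertex.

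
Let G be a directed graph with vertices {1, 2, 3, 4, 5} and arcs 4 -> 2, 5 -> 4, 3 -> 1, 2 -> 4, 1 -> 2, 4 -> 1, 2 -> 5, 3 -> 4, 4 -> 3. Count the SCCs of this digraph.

{1, 2, 3, 4, 5} are all mutually reachable — one SCC of size 5.
That gives 1 strongly connected component.

1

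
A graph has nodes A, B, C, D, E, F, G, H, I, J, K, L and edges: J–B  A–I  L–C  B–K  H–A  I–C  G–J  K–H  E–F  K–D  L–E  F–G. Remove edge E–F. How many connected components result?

1

E and F are still connected via E-L-C-I-A-H-K-B-J-G-F, so the component count stays at 1.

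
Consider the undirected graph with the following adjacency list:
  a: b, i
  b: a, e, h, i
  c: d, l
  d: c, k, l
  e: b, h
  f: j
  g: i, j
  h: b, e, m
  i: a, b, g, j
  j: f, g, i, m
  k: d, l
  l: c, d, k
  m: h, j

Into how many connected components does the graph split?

Starting from c we can reach c, d, k, l. That is one component of size 4.
Starting from a we can reach a, b, e, f, g, h, i, j, m. That is one component of size 9.
Total: 2 components.

2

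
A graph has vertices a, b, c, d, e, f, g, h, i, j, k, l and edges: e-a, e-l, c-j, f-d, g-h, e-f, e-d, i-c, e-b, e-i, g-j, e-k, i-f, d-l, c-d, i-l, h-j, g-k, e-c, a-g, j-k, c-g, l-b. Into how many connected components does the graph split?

Starting from a we can reach a, b, c, d, e, f, g, h, i, j, k, l. That is one component of size 12.
Total: 1 component.

1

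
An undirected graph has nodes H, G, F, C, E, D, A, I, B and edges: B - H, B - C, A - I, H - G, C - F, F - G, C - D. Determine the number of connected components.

3

E is isolated — a component by itself.
Starting from A we can reach A, I. That is one component of size 2.
Starting from B we can reach B, C, D, F, G, H. That is one component of size 6.
Total: 3 components.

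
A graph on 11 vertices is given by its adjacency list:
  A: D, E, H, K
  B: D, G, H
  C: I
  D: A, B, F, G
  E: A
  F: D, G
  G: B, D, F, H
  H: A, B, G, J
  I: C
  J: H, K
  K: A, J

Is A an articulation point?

Yes

Deleting A raises the number of components from 2 to 3, so A is a cut vertex.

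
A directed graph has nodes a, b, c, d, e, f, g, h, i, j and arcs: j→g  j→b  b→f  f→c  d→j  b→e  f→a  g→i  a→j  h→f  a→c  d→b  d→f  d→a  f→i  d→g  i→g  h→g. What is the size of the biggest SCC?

{a, b, f, j} are all mutually reachable — one SCC of size 4.
{g, i} are all mutually reachable — one SCC of size 2.
{d} is an SCC by itself.
{c} is an SCC by itself.
{e} is an SCC by itself.
(and 1 more singleton SCC)
The largest has 4 vertices.

4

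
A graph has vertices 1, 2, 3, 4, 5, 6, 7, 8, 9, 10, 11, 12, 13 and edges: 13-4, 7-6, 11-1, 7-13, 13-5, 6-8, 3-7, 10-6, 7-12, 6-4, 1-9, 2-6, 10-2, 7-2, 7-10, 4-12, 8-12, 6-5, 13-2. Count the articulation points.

2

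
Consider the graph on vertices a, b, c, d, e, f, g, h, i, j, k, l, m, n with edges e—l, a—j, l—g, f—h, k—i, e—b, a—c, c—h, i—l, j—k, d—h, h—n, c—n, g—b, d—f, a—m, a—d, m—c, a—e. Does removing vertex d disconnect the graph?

Deleting d leaves 1 component (was 1) (its neighbors a, f, h remain connected to each other), so d is not a cut vertex.

No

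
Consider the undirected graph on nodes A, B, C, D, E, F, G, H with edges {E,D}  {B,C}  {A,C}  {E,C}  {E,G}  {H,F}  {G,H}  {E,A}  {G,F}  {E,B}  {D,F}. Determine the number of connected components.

1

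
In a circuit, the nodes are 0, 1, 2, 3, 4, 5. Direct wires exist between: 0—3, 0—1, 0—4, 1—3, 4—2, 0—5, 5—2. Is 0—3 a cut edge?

After removing 0—3, the path 0-1-3 still connects them, so the edge is not a bridge.

No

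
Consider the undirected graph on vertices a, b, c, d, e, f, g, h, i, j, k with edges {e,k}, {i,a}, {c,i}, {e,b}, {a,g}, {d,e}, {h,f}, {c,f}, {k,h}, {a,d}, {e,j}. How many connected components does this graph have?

Starting from a we can reach a, b, c, d, e, f, g, h, i, j, k. That is one component of size 11.
Total: 1 component.

1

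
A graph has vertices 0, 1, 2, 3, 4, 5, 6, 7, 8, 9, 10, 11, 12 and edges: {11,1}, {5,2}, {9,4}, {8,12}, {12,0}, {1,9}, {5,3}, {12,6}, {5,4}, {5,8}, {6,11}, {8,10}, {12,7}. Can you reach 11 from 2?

Yes

From 2 we can reach 0, 1, 2, 3, 4, 5, 6, 7, 8, 9, 10, 11, 12, which includes 11.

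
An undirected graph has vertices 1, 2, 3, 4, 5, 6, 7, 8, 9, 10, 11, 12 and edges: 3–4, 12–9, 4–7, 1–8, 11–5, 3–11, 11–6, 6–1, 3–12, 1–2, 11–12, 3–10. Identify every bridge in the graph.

The edges on the cycle 3-11-12-3 are not bridges since each lies on that cycle.
But removing 11–6 disconnects 11 from 6; removing 3–10 disconnects 3 from 10; removing 12–9 disconnects 12 from 9; removing 11–5 disconnects 11 from 5 — these are bridges.
In total 9 edges are bridges.

1-2, 1-6, 1-8, 10-3, 11-5, 11-6, 12-9, 3-4, 4-7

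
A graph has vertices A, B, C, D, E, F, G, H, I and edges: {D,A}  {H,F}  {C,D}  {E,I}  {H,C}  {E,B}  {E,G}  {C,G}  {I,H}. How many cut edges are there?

4

The edges on the cycle E-I-H-C-G-E are not bridges since each lies on that cycle.
But removing H-F disconnects H from F; removing E-B disconnects E from B; removing C-D disconnects C from D; removing A-D disconnects A from D — these are bridges.
That makes 4 bridges.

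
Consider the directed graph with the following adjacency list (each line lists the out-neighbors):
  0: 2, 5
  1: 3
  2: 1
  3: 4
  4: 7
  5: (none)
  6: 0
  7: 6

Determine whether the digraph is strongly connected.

No

There is no directed path from 5 to 7, so the graph is not strongly connected.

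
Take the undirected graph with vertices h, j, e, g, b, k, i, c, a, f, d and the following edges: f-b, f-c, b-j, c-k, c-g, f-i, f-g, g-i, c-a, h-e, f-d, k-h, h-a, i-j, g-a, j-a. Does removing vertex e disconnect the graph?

Deleting e leaves 1 component (was 1), so e is not a cut vertex.

No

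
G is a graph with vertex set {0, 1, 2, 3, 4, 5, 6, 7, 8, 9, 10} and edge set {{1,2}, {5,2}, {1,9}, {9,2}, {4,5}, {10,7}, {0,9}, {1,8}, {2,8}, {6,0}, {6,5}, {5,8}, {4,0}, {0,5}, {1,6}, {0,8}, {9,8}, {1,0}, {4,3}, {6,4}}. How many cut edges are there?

The edges on the cycle 6-4-5-0-6 are not bridges since each lies on that cycle.
But removing 10–7 disconnects 10 from 7; removing 4–3 disconnects 4 from 3 — these are bridges.
That makes 2 bridges.

2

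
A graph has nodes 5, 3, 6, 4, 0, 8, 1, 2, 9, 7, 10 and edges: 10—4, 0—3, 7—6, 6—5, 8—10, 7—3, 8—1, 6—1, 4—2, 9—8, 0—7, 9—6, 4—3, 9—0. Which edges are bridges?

2-4, 5-6

The edges on the cycle 9-0-7-6-1-8-9 are not bridges since each lies on that cycle.
But removing 6—5 disconnects 6 from 5; removing 4—2 disconnects 4 from 2 — these are bridges.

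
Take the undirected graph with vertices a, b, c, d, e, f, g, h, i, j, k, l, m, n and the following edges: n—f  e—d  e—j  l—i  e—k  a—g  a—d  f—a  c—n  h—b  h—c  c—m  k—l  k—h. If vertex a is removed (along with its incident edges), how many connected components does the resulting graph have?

With a gone, the remaining components are: {g}; {b, c, d, e, f, h, i, j, k, l, m, n}.
That is 2 components.

2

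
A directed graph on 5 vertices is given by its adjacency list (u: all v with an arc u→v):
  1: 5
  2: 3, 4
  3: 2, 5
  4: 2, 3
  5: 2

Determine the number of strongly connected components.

{2, 3, 4, 5} are all mutually reachable — one SCC of size 4.
{1} is an SCC by itself.
That gives 2 strongly connected components.

2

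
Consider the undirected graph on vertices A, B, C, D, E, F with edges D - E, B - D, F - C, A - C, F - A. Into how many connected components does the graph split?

Starting from A we can reach A, C, F. That is one component of size 3.
Starting from B we can reach B, D, E. That is one component of size 3.
Total: 2 components.

2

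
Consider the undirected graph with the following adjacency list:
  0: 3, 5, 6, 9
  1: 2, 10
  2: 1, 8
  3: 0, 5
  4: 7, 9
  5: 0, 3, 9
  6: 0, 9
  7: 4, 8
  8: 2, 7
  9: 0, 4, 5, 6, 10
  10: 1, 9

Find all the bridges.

The edges on the cycle 9-6-0-9 are not bridges since each lies on that cycle.
Every edge lies on some cycle, so there are no bridges.

none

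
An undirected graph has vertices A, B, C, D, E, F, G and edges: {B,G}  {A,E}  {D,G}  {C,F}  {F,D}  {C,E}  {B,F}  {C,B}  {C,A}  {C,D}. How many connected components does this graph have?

1

Starting from A we can reach A, B, C, D, E, F, G. That is one component of size 7.
Total: 1 component.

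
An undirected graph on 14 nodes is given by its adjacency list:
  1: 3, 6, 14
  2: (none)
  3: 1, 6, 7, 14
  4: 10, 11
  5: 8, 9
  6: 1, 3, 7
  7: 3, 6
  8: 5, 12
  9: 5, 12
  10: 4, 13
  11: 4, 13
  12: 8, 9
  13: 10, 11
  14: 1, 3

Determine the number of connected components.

4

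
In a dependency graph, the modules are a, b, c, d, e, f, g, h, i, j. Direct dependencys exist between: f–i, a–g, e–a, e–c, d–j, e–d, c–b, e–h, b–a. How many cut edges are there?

5

The edges on the cycle e-c-b-a-e are not bridges since each lies on that cycle.
But removing a–g disconnects a from g; removing f–i disconnects f from i; removing e–h disconnects e from h; removing e–d disconnects e from d — these are bridges.
In total 5 edges are bridges.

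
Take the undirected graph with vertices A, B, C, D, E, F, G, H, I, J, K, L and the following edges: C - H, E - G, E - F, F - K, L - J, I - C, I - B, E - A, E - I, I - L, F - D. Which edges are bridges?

A-E, B-I, C-H, C-I, D-F, E-F, E-G, E-I, F-K, I-L, J-L

removing I - C disconnects I from C; removing E - G disconnects E from G; removing L - J disconnects L from J; removing C - H disconnects C from H — these are bridges.
In total 11 edges are bridges.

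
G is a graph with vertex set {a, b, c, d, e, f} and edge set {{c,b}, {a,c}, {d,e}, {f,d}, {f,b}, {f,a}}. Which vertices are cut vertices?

d, f

Removing d increases the component count from 1 to 2, so d is a cut vertex.
Removing f increases the component count from 1 to 2, so f is a cut vertex.
By contrast removing e leaves 1 component; it is not a cut vertex. No other vertex is a cut vertex either.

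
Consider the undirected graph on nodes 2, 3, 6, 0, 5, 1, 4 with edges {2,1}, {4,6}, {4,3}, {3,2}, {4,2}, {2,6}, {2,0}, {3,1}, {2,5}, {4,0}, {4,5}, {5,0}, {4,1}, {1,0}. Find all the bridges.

The edges on the cycle 4-3-2-1-4 are not bridges since each lies on that cycle.
Every edge lies on some cycle, so there are no bridges.

none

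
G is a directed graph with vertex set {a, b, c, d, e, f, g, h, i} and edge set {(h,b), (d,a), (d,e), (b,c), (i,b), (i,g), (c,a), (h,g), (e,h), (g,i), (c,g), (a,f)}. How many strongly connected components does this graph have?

{b, c, g, i} are all mutually reachable — one SCC of size 4.
{f} is an SCC by itself.
{a} is an SCC by itself.
{d} is an SCC by itself.
{h} is an SCC by itself.
(and 1 more singleton SCC)
That gives 6 strongly connected components.

6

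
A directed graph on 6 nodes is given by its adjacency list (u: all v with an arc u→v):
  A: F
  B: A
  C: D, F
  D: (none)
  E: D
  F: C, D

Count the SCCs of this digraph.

{C, F} are all mutually reachable — one SCC of size 2.
{A} is an SCC by itself.
{D} is an SCC by itself.
{B} is an SCC by itself.
{E} is an SCC by itself.
That gives 5 strongly connected components.

5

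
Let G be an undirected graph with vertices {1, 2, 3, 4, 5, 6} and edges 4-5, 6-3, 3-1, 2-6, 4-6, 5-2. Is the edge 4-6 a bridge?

No

After removing 4-6, the path 4-5-2-6 still connects them, so the edge is not a bridge.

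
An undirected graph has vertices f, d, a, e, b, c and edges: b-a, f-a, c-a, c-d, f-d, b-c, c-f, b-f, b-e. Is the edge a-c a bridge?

No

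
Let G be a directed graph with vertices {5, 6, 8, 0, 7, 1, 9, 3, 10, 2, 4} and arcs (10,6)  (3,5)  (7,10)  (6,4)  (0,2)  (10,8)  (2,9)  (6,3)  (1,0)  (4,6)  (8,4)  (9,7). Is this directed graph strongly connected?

There is no directed path from 2 to 1, so the graph is not strongly connected.

No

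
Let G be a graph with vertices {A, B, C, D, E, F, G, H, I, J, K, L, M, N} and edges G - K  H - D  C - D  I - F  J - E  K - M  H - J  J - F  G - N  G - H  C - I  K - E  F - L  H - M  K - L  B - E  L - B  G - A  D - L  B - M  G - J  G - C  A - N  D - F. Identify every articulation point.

G

Removing G increases the component count from 1 to 2, so G is a cut vertex.
By contrast removing A leaves 1 component; it is not a cut vertex. No other vertex is a cut vertex either.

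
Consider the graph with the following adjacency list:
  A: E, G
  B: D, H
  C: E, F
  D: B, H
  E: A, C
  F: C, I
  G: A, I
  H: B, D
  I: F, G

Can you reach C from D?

No

The component containing D is {B, D, H}, and C is not in it.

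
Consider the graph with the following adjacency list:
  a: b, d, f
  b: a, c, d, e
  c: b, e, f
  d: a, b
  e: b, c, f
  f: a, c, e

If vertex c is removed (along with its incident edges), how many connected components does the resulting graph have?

1

With c gone, the remaining components are: {a, b, d, e, f}.
That is 1 component.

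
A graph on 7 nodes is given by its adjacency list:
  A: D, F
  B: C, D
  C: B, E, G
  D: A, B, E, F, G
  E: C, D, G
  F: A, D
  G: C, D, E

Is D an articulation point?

Yes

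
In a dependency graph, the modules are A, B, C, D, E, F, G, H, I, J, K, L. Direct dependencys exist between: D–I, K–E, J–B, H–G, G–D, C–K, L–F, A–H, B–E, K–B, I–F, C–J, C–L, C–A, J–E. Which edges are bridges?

The edges on the cycle J-B-E-J are not bridges since each lies on that cycle.
Every edge lies on some cycle, so there are no bridges.

none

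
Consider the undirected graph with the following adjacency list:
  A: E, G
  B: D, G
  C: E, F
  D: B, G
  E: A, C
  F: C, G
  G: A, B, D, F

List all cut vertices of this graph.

Removing G increases the component count from 1 to 2, so G is a cut vertex.
By contrast removing A leaves 1 component; it is not a cut vertex. No other vertex is a cut vertex either.

G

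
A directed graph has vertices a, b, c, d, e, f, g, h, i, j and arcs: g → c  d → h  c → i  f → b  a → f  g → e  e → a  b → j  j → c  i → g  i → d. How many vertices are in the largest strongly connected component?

{a, b, c, e, f, g, i, j} are all mutually reachable — one SCC of size 8.
{h} is an SCC by itself.
{d} is an SCC by itself.
The largest has 8 vertices.

8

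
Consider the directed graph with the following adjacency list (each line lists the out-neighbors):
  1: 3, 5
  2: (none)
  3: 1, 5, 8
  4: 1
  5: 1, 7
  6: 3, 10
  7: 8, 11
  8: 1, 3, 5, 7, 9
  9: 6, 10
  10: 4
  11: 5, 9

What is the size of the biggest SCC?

10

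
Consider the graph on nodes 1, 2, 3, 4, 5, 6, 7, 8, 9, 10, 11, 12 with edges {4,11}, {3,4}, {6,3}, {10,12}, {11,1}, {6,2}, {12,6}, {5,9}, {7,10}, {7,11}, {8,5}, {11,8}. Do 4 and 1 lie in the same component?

Yes

From 4 we can reach 1, 2, 3, 4, 5, 6, 7, 8, 9, 10, 11, 12, which includes 1.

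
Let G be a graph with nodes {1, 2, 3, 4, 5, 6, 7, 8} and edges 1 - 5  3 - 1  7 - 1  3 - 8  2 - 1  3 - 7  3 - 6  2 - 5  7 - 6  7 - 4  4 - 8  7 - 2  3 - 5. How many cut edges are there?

The edges on the cycle 3-7-6-3 are not bridges since each lies on that cycle.
Every edge lies on some cycle, so there are no bridges.

0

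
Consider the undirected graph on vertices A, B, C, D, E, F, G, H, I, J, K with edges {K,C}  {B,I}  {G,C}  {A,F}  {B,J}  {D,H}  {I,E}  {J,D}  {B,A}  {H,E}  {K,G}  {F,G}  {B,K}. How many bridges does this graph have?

The edges on the cycle B-A-F-G-C-K-B are not bridges since each lies on that cycle.
Every edge lies on some cycle, so there are no bridges.

0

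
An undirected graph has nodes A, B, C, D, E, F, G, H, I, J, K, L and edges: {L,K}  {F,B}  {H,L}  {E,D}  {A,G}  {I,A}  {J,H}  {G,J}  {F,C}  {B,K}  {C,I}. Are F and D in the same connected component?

No

The component containing F is {A, B, C, F, G, H, I, J, K, L}, and D is not in it.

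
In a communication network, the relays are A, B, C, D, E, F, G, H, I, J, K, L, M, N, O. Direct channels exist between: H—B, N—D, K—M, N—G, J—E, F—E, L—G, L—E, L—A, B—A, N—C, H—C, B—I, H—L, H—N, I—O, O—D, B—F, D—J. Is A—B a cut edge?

No

After removing A—B, the path A-L-H-B still connects them, so the edge is not a bridge.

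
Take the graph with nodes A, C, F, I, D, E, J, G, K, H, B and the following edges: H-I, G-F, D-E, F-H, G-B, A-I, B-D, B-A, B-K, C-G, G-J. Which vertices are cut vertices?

Removing B increases the component count from 1 to 3, so B is a cut vertex.
Removing D increases the component count from 1 to 2, so D is a cut vertex.
Removing G increases the component count from 1 to 3, so G is a cut vertex.
By contrast removing C leaves 1 component; it is not a cut vertex. No other vertex is a cut vertex either.

B, D, G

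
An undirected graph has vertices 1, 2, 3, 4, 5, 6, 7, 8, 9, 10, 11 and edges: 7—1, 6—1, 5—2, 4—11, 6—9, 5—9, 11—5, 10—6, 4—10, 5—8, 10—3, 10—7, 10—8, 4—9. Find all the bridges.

10-3, 2-5

The edges on the cycle 4-11-5-9-4 are not bridges since each lies on that cycle.
But removing 5—2 disconnects 5 from 2; removing 3—10 disconnects 3 from 10 — these are bridges.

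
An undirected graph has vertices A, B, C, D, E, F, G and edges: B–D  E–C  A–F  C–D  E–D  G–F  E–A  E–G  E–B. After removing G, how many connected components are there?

1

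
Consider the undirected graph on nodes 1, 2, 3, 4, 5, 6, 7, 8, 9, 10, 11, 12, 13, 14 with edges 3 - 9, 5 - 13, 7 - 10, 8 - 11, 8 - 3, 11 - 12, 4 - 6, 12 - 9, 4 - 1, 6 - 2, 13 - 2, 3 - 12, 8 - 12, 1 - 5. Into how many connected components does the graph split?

4

14 is isolated — a component by itself.
Starting from 7 we can reach 7, 10. That is one component of size 2.
Starting from 3 we can reach 3, 8, 9, 11, 12. That is one component of size 5.
Starting from 1 we can reach 1, 2, 4, 5, 6, 13. That is one component of size 6.
Total: 4 components.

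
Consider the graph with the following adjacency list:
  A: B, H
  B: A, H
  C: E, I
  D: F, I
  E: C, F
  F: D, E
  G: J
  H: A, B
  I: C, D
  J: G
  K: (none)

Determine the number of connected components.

4

K is isolated — a component by itself.
Starting from G we can reach G, J. That is one component of size 2.
Starting from A we can reach A, B, H. That is one component of size 3.
Starting from C we can reach C, D, E, F, I. That is one component of size 5.
Total: 4 components.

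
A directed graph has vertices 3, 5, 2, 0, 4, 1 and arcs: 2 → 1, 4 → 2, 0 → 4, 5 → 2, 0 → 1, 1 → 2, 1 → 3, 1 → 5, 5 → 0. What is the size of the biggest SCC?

5

{0, 1, 2, 4, 5} are all mutually reachable — one SCC of size 5.
{3} is an SCC by itself.
The largest has 5 vertices.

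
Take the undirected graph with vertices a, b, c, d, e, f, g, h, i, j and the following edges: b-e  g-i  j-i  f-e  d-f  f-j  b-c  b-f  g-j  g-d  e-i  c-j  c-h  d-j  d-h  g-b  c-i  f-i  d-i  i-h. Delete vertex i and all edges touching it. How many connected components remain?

With i gone, the remaining components are: {a}; {b, c, d, e, f, g, h, j}.
That is 2 components.

2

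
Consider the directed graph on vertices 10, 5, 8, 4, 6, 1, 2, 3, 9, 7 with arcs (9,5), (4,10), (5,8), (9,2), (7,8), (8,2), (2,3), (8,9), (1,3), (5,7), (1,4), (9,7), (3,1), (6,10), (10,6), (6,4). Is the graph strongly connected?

There is no directed path from 4 to 9, so the graph is not strongly connected.

No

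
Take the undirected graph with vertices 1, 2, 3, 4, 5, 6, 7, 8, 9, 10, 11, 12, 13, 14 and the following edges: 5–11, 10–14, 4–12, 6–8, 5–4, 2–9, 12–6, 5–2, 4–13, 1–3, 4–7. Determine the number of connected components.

3

Starting from 10 we can reach 10, 14. That is one component of size 2.
Starting from 1 we can reach 1, 3. That is one component of size 2.
Starting from 2 we can reach 2, 4, 5, 6, 7, 8, 9, 11, 12, 13. That is one component of size 10.
Total: 3 components.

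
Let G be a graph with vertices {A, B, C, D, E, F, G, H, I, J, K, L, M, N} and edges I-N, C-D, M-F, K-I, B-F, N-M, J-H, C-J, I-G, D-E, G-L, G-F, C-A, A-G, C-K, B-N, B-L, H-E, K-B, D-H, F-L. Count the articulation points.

Removing C increases the component count from 1 to 2, so C is a cut vertex.
By contrast removing M leaves 1 component; it is not a cut vertex. No other vertex is a cut vertex either.

1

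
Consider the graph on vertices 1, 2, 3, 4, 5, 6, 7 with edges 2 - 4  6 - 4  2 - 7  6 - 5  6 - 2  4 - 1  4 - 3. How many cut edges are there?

The edges on the cycle 6-2-4-6 are not bridges since each lies on that cycle.
But removing 2 - 7 disconnects 2 from 7; removing 4 - 3 disconnects 4 from 3; removing 4 - 1 disconnects 4 from 1; removing 6 - 5 disconnects 6 from 5 — these are bridges.
That makes 4 bridges.

4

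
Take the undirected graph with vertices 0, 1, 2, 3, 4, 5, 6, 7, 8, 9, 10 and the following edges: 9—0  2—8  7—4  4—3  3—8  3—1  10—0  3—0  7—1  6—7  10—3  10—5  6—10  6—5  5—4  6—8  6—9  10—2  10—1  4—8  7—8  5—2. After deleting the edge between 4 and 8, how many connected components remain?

1

4 and 8 are still connected via 4-7-8, so the component count stays at 1.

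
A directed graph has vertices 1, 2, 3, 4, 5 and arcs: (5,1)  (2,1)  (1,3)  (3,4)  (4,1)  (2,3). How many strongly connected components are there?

{1, 3, 4} are all mutually reachable — one SCC of size 3.
{5} is an SCC by itself.
{2} is an SCC by itself.
That gives 3 strongly connected components.

3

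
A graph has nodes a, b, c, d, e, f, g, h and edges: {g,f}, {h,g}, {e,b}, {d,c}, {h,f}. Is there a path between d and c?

Yes

From d we can reach c, d, which includes c.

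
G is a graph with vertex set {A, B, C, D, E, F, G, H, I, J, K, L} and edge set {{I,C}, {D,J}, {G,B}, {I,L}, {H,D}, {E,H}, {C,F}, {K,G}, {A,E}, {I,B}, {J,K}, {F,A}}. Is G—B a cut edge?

No

After removing G—B, the path G-K-J-D-H-E-A-F-C-I-B still connects them, so the edge is not a bridge.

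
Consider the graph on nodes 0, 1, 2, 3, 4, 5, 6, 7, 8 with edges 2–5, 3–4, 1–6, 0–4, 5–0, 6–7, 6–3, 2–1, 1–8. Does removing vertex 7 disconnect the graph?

Deleting 7 leaves 1 component (was 1), so 7 is not a cut vertex.

No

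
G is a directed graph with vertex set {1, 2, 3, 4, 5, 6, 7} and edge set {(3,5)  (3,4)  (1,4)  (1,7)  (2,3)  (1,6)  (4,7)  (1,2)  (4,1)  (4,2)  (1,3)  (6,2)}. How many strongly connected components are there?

3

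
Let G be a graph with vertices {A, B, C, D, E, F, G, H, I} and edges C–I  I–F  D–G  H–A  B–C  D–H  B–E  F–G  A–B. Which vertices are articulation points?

B

Removing B increases the component count from 1 to 2, so B is a cut vertex.
By contrast removing A leaves 1 component; it is not a cut vertex. No other vertex is a cut vertex either.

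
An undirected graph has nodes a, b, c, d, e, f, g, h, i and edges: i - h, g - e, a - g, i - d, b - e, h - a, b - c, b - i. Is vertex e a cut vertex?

No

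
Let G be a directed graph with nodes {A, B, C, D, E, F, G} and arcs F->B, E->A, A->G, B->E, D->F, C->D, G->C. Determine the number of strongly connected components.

1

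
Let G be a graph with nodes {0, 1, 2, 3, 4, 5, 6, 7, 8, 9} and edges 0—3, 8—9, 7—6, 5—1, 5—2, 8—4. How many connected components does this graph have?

4

Starting from 6 we can reach 6, 7. That is one component of size 2.
Starting from 0 we can reach 0, 3. That is one component of size 2.
Starting from 4 we can reach 4, 8, 9. That is one component of size 3.
Starting from 1 we can reach 1, 2, 5. That is one component of size 3.
Total: 4 components.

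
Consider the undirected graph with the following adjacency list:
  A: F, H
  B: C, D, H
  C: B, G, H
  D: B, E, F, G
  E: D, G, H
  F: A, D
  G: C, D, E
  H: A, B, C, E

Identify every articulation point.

Removing G, for instance, still leaves 1 component. No single vertex removal increases the component count — the graph has no articulation points.

none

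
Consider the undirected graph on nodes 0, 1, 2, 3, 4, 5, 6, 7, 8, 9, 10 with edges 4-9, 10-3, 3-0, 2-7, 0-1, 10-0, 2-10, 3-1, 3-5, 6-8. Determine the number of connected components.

Starting from 4 we can reach 4, 9. That is one component of size 2.
Starting from 6 we can reach 6, 8. That is one component of size 2.
Starting from 0 we can reach 0, 1, 2, 3, 5, 7, 10. That is one component of size 7.
Total: 3 components.

3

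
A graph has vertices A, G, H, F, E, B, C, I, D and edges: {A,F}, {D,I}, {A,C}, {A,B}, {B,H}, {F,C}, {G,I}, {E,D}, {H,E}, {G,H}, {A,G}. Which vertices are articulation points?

Removing A increases the component count from 1 to 2, so A is a cut vertex.
By contrast removing D leaves 1 component; it is not a cut vertex. No other vertex is a cut vertex either.

A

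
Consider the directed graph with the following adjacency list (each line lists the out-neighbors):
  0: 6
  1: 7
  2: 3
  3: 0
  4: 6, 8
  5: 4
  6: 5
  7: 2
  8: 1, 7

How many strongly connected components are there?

{0, 1, 2, 3, 4, 5, 6, 7, 8} are all mutually reachable — one SCC of size 9.
That gives 1 strongly connected component.

1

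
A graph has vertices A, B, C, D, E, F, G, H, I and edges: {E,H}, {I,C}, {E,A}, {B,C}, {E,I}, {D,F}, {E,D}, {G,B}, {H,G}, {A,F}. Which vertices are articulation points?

E

Removing E increases the component count from 1 to 2, so E is a cut vertex.
By contrast removing F leaves 1 component; it is not a cut vertex. No other vertex is a cut vertex either.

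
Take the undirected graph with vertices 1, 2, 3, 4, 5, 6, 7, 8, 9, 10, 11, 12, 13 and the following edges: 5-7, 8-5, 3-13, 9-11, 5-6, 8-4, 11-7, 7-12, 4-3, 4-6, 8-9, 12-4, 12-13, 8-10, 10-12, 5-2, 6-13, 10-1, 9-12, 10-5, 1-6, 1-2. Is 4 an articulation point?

No

Deleting 4 leaves 1 component (was 1) (its neighbors 3, 6, 8, 12 remain connected to each other), so 4 is not a cut vertex.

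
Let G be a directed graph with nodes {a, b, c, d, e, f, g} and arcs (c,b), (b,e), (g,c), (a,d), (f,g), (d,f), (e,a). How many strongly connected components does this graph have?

1

{a, b, c, d, e, f, g} are all mutually reachable — one SCC of size 7.
That gives 1 strongly connected component.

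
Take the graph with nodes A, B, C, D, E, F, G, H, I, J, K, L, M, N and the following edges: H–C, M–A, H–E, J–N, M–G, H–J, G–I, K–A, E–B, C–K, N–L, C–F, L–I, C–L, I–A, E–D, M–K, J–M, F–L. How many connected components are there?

1

Starting from A we can reach A, B, C, D, E, F, G, H, I, J, K, L, M, N. That is one component of size 14.
Total: 1 component.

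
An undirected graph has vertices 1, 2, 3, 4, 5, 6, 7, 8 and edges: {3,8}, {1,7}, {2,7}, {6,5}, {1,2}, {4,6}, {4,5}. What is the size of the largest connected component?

3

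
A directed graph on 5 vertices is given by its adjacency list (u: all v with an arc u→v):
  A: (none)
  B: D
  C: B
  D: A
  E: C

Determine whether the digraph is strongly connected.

No

There is no directed path from C to E, so the graph is not strongly connected.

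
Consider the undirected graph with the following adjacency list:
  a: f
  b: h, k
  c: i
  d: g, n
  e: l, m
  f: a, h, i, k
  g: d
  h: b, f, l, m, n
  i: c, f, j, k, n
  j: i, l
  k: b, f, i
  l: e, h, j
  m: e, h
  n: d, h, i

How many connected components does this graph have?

1

Starting from a we can reach a, b, c, d, e, f, g, h, i, j, k, l, m, n. That is one component of size 14.
Total: 1 component.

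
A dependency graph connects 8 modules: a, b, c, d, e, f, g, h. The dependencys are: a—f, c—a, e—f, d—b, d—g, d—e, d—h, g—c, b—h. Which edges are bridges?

none

The edges on the cycle d-b-h-d are not bridges since each lies on that cycle.
Every edge lies on some cycle, so there are no bridges.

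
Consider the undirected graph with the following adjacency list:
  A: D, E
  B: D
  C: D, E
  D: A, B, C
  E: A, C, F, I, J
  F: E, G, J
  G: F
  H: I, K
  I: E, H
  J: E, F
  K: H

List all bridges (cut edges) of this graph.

The edges on the cycle E-F-J-E are not bridges since each lies on that cycle.
But removing B-D disconnects B from D; removing G-F disconnects G from F; removing E-I disconnects E from I; removing H-I disconnects H from I — these are bridges.
In total 5 edges are bridges.

B-D, E-I, F-G, H-I, H-K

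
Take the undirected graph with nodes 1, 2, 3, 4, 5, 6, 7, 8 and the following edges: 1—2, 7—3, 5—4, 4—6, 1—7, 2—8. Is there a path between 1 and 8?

Yes

From 1 we can reach 1, 2, 3, 7, 8, which includes 8.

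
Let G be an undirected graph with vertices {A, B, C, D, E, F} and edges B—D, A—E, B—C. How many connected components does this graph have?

F is isolated — a component by itself.
Starting from A we can reach A, E. That is one component of size 2.
Starting from B we can reach B, C, D. That is one component of size 3.
Total: 3 components.

3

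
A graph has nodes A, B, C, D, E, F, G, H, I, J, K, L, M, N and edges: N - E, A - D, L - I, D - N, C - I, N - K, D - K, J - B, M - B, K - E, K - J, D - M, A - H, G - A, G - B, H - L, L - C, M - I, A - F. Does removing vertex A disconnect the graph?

Deleting A raises the number of components from 1 to 2, so A is a cut vertex.

Yes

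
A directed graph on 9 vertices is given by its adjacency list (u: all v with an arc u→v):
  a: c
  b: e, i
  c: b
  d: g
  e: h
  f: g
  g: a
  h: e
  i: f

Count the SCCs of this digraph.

{a, b, c, f, g, i} are all mutually reachable — one SCC of size 6.
{e, h} are all mutually reachable — one SCC of size 2.
{d} is an SCC by itself.
That gives 3 strongly connected components.

3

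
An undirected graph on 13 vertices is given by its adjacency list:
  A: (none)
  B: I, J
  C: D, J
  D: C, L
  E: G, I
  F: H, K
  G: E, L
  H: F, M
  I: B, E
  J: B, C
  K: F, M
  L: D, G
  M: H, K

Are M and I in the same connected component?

No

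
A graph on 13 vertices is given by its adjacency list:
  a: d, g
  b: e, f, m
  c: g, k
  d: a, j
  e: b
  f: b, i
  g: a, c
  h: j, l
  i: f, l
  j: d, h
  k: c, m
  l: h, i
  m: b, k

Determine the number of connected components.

1

Starting from a we can reach a, b, c, d, e, f, g, h, i, j, k, l, m. That is one component of size 13.
Total: 1 component.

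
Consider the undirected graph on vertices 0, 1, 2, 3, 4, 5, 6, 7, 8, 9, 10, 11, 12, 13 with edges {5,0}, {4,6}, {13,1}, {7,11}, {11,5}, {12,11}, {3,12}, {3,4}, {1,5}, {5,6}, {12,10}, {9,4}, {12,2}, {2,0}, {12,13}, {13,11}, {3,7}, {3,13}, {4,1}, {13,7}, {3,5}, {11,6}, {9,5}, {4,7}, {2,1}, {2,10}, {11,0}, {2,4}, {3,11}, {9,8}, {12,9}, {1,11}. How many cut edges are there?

1

The edges on the cycle 12-2-0-11-12 are not bridges since each lies on that cycle.
But removing 9 - 8 disconnects 9 from 8 — this is a bridge.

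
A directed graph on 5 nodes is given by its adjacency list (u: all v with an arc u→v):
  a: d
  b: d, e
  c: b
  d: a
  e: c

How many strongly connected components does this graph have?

2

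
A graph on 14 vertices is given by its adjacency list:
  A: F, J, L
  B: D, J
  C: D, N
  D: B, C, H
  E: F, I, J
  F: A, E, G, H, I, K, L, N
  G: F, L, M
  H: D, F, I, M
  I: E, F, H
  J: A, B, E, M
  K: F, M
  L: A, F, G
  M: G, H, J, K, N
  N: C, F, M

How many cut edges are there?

The edges on the cycle H-M-N-C-D-B-J-A-F-H are not bridges since each lies on that cycle.
Every edge lies on some cycle, so there are no bridges.

0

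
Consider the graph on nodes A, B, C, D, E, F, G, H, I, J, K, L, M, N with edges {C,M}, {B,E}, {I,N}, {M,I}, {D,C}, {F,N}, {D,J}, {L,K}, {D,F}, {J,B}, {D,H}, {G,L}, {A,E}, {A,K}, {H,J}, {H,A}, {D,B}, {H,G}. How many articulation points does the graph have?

1

Removing D increases the component count from 1 to 2, so D is a cut vertex.
By contrast removing C leaves 1 component; it is not a cut vertex. No other vertex is a cut vertex either.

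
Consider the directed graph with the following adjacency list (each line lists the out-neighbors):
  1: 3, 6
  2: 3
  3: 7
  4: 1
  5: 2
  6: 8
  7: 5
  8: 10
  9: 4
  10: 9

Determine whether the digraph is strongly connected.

There is no directed path from 3 to 4, so the graph is not strongly connected.

No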